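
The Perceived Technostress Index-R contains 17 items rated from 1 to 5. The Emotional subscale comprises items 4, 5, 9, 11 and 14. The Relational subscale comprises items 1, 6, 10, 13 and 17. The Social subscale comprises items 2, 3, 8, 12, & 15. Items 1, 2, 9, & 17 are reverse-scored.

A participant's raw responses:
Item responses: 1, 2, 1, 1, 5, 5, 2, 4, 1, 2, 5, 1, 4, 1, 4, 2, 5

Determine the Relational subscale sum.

17

Relational items: 1, 6, 10, 13, 17.
Of these, items 1 and 17 are reverse-scored; on a 1–5 scale, reversed = 6 − raw.
  item 1: 6 − 1 = 5
  item 6: 5
  item 10: 2
  item 13: 4
  item 17: 6 − 5 = 1
Sum = 5 + 5 + 2 + 4 + 1 = 17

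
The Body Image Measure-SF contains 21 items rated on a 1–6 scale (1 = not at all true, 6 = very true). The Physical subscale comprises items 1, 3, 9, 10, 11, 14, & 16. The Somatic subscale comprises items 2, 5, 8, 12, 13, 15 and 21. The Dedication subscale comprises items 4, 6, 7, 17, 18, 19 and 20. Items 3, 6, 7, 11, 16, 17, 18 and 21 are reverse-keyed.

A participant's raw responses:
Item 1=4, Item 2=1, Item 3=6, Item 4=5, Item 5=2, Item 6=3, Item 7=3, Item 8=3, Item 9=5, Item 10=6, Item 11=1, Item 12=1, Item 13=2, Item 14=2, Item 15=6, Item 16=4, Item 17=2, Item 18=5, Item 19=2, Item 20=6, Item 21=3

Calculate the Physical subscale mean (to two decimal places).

Physical items: 1, 3, 9, 10, 11, 14, 16.
Of these, items 3, 11, and 16 are reverse-keyed; on a 1–6 scale, reversed = 7 − raw.
  item 1: 4
  item 3: 7 − 6 = 1
  item 9: 5
  item 10: 6
  item 11: 7 − 1 = 6
  item 14: 2
  item 16: 7 − 4 = 3
Sum = 4 + 1 + 5 + 6 + 6 + 2 + 3 = 27
Mean = 27 / 7 = 3.86

3.86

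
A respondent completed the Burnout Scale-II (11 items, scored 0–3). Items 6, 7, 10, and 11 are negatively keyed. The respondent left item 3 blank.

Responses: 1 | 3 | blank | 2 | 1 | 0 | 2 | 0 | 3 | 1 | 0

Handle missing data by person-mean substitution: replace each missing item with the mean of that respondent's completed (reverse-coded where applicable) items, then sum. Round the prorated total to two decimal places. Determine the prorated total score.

Reverse-coded (reverse-coded value = 3 − response):
  item 6: 3 − 0 = 3
  item 7: 3 − 2 = 1
  item 10: 3 − 1 = 2
  item 11: 3 − 0 = 3
Completed scored items (10 of 11): 1, 3, 2, 1, 3, 1, 0, 3, 2, 3; sum = 19.
Person mean = 19 / 10 ≈ 1.9000
Prorated total = (19 / 10) × 11 = 20.90 (to 2 dp)

20.90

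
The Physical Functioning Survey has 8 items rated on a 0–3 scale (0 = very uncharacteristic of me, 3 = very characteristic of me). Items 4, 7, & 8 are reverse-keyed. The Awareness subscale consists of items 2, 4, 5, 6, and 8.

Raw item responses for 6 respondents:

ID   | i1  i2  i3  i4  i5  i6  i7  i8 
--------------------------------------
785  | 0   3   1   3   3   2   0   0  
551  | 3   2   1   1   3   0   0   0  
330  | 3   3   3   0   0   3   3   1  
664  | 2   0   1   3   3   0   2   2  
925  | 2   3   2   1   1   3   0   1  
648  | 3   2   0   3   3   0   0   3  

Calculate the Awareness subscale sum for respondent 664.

Respondent 664 raw: 2, 0, 1, 3, 3, 0, 2, 2.
Awareness items: 2, 4, 5, 6, 8.
Reverse-coded (reversed = (0+3) − raw = 3 − raw):
  item 2: 0
  item 4: 3 − 3 = 0
  item 5: 3
  item 6: 0
  item 8: 3 − 2 = 1
Sum = 0 + 0 + 3 + 0 + 1 = 4

4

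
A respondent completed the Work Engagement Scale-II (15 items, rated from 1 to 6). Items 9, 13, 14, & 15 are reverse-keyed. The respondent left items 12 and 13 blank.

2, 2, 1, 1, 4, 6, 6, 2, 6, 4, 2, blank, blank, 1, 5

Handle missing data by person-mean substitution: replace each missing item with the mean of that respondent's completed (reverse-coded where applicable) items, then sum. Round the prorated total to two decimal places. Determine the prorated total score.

Reverse-coded (reversed = (1+6) − raw = 7 − raw):
  item 9: 7 − 6 = 1
  item 14: 7 − 1 = 6
  item 15: 7 − 5 = 2
Completed scored items (13 of 15): 2, 2, 1, 1, 4, 6, 6, 2, 1, 4, 2, 6, 2; sum = 39.
Person mean = 39 / 13 ≈ 3.0000
Prorated total = (39 / 13) × 15 = 45.00 (to 2 dp)

45.00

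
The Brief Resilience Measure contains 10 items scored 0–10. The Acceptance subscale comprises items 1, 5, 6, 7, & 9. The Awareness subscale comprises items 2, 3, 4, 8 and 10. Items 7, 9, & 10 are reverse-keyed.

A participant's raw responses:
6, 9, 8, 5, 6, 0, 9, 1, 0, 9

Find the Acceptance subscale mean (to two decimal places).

Acceptance items: 1, 5, 6, 7, 9.
Of these, items 7 and 9 are reverse-keyed; on a 0–10 scale, reversed = 10 − raw.
  item 1: 6
  item 5: 6
  item 6: 0
  item 7: 10 − 9 = 1
  item 9: 10 − 0 = 10
Sum = 6 + 6 + 0 + 1 + 10 = 23
Mean = 23 / 5 = 4.60

4.60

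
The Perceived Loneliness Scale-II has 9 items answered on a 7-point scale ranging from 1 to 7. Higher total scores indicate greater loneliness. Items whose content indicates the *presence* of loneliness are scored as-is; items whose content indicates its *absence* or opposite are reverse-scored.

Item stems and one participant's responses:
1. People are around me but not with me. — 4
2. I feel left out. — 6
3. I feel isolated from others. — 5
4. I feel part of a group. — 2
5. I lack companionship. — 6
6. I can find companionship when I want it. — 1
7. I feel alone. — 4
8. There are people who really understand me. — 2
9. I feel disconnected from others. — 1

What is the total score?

45

Items 4, 6, 8 describe the absence/opposite of loneliness → reverse-score.
reversed = (1+7) − raw = 8 − raw.
  item 1: 4
  item 2: 6
  item 3: 5
  item 4: 8 − 2 = 6
  item 5: 6
  item 6: 8 − 1 = 7
  item 7: 4
  item 8: 8 − 2 = 6
  item 9: 1
Total = 4 + 6 + 5 + 6 + 6 + 7 + 4 + 6 + 1 = 45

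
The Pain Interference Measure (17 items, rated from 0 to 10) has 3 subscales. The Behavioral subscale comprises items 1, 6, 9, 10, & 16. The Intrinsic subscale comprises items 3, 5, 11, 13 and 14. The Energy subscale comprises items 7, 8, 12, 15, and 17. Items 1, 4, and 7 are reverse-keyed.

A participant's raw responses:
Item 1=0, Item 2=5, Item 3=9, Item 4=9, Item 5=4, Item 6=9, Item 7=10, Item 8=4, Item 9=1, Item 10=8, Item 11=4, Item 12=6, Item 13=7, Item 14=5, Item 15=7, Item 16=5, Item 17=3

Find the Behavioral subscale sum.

33

Behavioral items: 1, 6, 9, 10, 16.
Of these, item 1 is reverse-keyed; reverse-coded value = 10 − response.
  item 1: 10 − 0 = 10
  item 6: 9
  item 9: 1
  item 10: 8
  item 16: 5
Sum = 10 + 9 + 1 + 8 + 5 = 33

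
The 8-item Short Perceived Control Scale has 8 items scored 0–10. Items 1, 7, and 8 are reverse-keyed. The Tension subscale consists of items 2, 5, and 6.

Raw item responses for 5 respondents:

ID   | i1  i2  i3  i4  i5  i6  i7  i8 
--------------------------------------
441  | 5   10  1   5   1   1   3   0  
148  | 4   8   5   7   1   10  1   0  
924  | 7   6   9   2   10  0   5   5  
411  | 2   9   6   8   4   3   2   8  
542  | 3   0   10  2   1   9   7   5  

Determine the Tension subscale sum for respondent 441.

12

Respondent 441 raw: 5, 10, 1, 5, 1, 1, 3, 0.
Tension items: 2, 5, 6.
Reverse-coded (reverse-coded value = 10 − response):
  item 2: 10
  item 5: 1
  item 6: 1
Sum = 10 + 1 + 1 = 12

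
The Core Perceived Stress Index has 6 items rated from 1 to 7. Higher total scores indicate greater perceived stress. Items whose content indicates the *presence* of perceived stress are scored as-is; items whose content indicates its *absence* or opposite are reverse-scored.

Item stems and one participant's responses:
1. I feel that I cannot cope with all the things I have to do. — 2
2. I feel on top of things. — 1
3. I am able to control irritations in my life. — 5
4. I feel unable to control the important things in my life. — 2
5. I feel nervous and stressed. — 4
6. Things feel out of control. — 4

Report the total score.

Items 2, 3 describe the absence/opposite of perceived stress → reverse-score.
reverse-coded value = 8 − response.
  item 1: 2
  item 2: 8 − 1 = 7
  item 3: 8 − 5 = 3
  item 4: 2
  item 5: 4
  item 6: 4
Total = 2 + 7 + 3 + 2 + 4 + 4 = 22

22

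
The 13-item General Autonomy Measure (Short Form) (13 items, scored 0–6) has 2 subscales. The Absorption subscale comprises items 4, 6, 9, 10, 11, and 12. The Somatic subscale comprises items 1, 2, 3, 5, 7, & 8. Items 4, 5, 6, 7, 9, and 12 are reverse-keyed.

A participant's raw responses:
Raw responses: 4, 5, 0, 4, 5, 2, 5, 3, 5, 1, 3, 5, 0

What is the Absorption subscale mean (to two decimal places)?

Absorption items: 4, 6, 9, 10, 11, 12.
Of these, items 4, 6, 9, & 12 are reverse-keyed; on a 0–6 scale, reversed = 6 − raw.
  item 4: 6 − 4 = 2
  item 6: 6 − 2 = 4
  item 9: 6 − 5 = 1
  item 10: 1
  item 11: 3
  item 12: 6 − 5 = 1
Sum = 2 + 4 + 1 + 1 + 3 + 1 = 12
Mean = 12 / 6 = 2.00

2.00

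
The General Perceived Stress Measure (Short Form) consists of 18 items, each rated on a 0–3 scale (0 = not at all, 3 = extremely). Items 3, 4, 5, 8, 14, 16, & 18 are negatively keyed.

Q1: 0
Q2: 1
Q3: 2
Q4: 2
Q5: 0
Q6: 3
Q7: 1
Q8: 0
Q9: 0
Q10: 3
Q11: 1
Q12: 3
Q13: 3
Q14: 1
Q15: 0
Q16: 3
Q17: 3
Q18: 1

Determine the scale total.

30

Negatively keyed items use 3 − raw:
  item 3: 3 − 2 = 1
  item 4: 3 − 2 = 1
  item 5: 3 − 0 = 3
  item 8: 3 − 0 = 3
  item 14: 3 − 1 = 2
  item 16: 3 − 3 = 0
  item 18: 3 − 1 = 2
After reverse-coding: 0, 1, 1, 1, 3, 3, 1, 3, 0, 3, 1, 3, 3, 2, 0, 0, 3, 2
Total = 0 + 1 + 1 + 1 + 3 + 3 + 1 + 3 + 0 + 3 + 1 + 3 + 3 + 2 + 0 + 0 + 3 + 2 = 30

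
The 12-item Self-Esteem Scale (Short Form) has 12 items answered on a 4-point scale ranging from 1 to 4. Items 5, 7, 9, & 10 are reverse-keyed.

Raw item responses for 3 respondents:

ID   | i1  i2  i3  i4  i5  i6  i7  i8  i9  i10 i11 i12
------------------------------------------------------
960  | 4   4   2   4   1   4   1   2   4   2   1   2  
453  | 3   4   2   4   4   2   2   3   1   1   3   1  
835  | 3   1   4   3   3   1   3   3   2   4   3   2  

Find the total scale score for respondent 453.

Respondent 453 raw: 3, 4, 2, 4, 4, 2, 2, 3, 1, 1, 3, 1.
Reverse-coded (reversed = (1+4) − raw = 5 − raw):
  item 1: 3
  item 2: 4
  item 3: 2
  item 4: 4
  item 5: 5 − 4 = 1
  item 6: 2
  item 7: 5 − 2 = 3
  item 8: 3
  item 9: 5 − 1 = 4
  item 10: 5 − 1 = 4
  item 11: 3
  item 12: 1
Sum = 3 + 4 + 2 + 4 + 1 + 2 + 3 + 3 + 4 + 4 + 3 + 1 = 34

34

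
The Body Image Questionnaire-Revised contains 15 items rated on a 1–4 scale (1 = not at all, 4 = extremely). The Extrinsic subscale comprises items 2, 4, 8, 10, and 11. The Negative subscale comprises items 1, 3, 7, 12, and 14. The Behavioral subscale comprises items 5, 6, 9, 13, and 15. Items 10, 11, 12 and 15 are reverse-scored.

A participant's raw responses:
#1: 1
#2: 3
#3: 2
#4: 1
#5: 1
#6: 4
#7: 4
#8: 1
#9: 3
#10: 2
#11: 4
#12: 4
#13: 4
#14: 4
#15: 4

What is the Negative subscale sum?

Negative items: 1, 3, 7, 12, 14.
Of these, item 12 is reverse-scored; reversed = (1+4) − raw = 5 − raw.
  item 1: 1
  item 3: 2
  item 7: 4
  item 12: 5 − 4 = 1
  item 14: 4
Sum = 1 + 2 + 4 + 1 + 4 = 12

12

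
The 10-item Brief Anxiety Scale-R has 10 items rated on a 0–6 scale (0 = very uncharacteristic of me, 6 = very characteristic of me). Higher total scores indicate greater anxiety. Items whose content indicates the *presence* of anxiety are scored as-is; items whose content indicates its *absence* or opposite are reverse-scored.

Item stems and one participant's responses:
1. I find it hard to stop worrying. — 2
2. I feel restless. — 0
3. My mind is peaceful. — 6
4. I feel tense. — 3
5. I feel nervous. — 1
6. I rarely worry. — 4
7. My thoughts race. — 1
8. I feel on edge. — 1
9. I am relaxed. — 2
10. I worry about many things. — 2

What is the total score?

16

Items 3, 6, 9 describe the absence/opposite of anxiety → reverse-score.
on a 0–6 scale, reversed = 6 − raw.
  item 1: 2
  item 2: 0
  item 3: 6 − 6 = 0
  item 4: 3
  item 5: 1
  item 6: 6 − 4 = 2
  item 7: 1
  item 8: 1
  item 9: 6 − 2 = 4
  item 10: 2
Total = 2 + 0 + 0 + 3 + 1 + 2 + 1 + 1 + 4 + 2 = 16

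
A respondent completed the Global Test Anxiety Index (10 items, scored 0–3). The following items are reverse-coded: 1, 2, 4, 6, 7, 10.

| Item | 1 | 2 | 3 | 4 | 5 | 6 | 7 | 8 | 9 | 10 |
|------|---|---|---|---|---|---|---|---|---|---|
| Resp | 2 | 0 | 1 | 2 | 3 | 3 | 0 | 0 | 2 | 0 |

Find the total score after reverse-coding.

Raw sum = 13. Reverse-coded items: 1, 2, 4, 6, 7, 10; their raw sum = 7.
Each reversal replaces raw with 3 − raw, changing the total by 3 − 2·raw per item.
Total = 13 + 6·3 − 2·7 = 13 + 18 − 14 = 17

17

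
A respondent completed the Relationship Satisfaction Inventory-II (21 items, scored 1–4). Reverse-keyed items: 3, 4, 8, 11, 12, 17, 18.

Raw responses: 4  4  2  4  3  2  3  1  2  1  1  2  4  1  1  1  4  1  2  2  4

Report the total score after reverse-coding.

54

Reverse-keyed items use 5 − raw:
  item 3: 5 − 2 = 3
  item 4: 5 − 4 = 1
  item 8: 5 − 1 = 4
  item 11: 5 − 1 = 4
  item 12: 5 − 2 = 3
  item 17: 5 − 4 = 1
  item 18: 5 − 1 = 4
Scored items: 4, 4, 3, 1, 3, 2, 3, 4, 2, 1, 4, 3, 4, 1, 1, 1, 1, 4, 2, 2, 4
Total = 4 + 4 + 3 + 1 + 3 + 2 + 3 + 4 + 2 + 1 + 4 + 3 + 4 + 1 + 1 + 1 + 1 + 4 + 2 + 2 + 4 = 54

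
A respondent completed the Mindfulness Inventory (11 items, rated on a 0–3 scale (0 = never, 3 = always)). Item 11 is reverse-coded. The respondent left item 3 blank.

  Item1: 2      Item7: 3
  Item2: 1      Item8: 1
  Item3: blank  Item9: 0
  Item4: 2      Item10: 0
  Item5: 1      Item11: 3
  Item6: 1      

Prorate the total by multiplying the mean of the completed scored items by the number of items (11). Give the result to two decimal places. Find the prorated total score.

Reverse-coded (on a 0–3 scale, reversed = 3 − raw):
  item 11: 3 − 3 = 0
Completed scored items (10 of 11): 2, 1, 2, 1, 1, 3, 1, 0, 0, 0; sum = 11.
Person mean = 11 / 10 ≈ 1.1000
Prorated total = (11 / 10) × 11 = 12.10 (to 2 dp)

12.10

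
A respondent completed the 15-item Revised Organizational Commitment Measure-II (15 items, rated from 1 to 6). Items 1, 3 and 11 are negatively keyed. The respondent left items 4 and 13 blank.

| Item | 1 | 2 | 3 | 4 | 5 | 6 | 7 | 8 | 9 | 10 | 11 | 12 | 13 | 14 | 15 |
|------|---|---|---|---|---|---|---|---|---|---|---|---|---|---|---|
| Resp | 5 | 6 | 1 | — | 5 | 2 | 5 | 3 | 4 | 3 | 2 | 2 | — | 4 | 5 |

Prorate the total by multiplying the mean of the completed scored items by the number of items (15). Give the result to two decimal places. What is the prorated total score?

60.00

Reverse-coded (reversed = (1+6) − raw = 7 − raw):
  item 1: 7 − 5 = 2
  item 3: 7 − 1 = 6
  item 11: 7 − 2 = 5
Completed scored items (13 of 15): 2, 6, 6, 5, 2, 5, 3, 4, 3, 5, 2, 4, 5; sum = 52.
Person mean = 52 / 13 ≈ 4.0000
Prorated total = (52 / 13) × 15 = 60.00 (to 2 dp)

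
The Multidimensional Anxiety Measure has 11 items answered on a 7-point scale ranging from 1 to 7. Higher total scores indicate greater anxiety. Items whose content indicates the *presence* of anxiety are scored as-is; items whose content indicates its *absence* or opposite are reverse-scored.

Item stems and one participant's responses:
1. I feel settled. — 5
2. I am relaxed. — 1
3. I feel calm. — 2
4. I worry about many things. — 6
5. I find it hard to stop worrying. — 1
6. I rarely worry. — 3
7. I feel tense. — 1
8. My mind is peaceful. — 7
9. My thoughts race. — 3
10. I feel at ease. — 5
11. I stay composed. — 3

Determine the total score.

Items 1, 2, 3, 6, 8, 10, 11 describe the absence/opposite of anxiety → reverse-score.
reversed = (1+7) − raw = 8 − raw.
  item 1: 8 − 5 = 3
  item 2: 8 − 1 = 7
  item 3: 8 − 2 = 6
  item 4: 6
  item 5: 1
  item 6: 8 − 3 = 5
  item 7: 1
  item 8: 8 − 7 = 1
  item 9: 3
  item 10: 8 − 5 = 3
  item 11: 8 − 3 = 5
Total = 3 + 7 + 6 + 6 + 1 + 5 + 1 + 1 + 3 + 3 + 5 = 41

41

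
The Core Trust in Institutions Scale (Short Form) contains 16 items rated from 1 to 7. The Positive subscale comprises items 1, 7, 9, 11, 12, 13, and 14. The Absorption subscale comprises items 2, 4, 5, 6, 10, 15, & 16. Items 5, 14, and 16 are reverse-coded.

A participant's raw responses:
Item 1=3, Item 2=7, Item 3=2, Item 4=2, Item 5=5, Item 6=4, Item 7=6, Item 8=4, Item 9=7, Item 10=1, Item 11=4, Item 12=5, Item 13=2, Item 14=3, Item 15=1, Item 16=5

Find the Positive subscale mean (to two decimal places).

4.57

Positive items: 1, 7, 9, 11, 12, 13, 14.
Of these, item 14 is reverse-coded; reverse-coded value = 8 − response.
  item 1: 3
  item 7: 6
  item 9: 7
  item 11: 4
  item 12: 5
  item 13: 2
  item 14: 8 − 3 = 5
Sum = 3 + 6 + 7 + 4 + 5 + 2 + 5 = 32
Mean = 32 / 7 = 4.57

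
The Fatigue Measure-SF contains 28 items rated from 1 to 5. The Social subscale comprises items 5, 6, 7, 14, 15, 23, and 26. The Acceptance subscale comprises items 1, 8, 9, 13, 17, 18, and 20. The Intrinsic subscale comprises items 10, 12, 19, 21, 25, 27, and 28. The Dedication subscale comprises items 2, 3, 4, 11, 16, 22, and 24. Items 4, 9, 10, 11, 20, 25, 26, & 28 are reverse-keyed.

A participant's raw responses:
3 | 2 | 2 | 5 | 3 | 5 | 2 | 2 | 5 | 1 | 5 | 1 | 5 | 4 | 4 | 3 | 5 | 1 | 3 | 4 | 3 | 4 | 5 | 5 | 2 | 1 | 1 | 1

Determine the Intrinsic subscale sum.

22

Intrinsic items: 10, 12, 19, 21, 25, 27, 28.
Of these, items 10, 25, and 28 are reverse-keyed; reverse-coded value = 6 − response.
  item 10: 6 − 1 = 5
  item 12: 1
  item 19: 3
  item 21: 3
  item 25: 6 − 2 = 4
  item 27: 1
  item 28: 6 − 1 = 5
Sum = 5 + 1 + 3 + 3 + 4 + 1 + 5 = 22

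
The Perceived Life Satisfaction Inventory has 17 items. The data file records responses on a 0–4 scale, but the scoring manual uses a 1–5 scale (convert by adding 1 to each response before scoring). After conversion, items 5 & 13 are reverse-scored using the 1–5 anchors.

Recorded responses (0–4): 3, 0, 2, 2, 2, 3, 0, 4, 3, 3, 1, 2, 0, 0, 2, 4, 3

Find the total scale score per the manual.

Convert to 1–5: 4, 1, 3, 3, 3, 4, 1, 5, 4, 4, 2, 3, 1, 1, 3, 5, 4
Reverse-coded (reversed = (1+5) − raw = 6 − raw):
  item 5: 6 − 3 = 3
  item 13: 6 − 1 = 5
Scored: 4, 1, 3, 3, 3, 4, 1, 5, 4, 4, 2, 3, 5, 1, 3, 5, 4
Total = 55

55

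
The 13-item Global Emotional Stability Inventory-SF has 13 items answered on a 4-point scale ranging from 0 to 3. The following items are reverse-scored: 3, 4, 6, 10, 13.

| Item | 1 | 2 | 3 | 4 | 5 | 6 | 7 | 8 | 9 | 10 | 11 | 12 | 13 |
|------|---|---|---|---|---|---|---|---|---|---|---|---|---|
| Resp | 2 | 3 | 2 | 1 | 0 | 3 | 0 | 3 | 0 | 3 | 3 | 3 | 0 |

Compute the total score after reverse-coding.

Reversing items 3, 4, 6, 10 and 13 with 3 − raw:
Total = 2 + 3 + (3−2) + (3−1) + 0 + (3−3) + 0 + 3 + 0 + (3−3) + 3 + 3 + (3−0)
      = 2 + 3 + 1 + 2 + 0 + 0 + 0 + 3 + 0 + 0 + 3 + 3 + 3 = 20

20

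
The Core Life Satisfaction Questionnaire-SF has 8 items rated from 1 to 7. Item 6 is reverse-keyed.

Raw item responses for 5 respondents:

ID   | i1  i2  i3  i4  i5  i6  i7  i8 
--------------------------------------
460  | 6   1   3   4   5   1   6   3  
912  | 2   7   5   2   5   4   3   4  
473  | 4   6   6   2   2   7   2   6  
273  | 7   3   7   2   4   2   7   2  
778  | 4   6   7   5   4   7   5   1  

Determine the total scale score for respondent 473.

29

Respondent 473 raw: 4, 6, 6, 2, 2, 7, 2, 6.
Reverse-coded (reverse-coded value = 8 − response):
  item 1: 4
  item 2: 6
  item 3: 6
  item 4: 2
  item 5: 2
  item 6: 8 − 7 = 1
  item 7: 2
  item 8: 6
Sum = 4 + 6 + 6 + 2 + 2 + 1 + 2 + 6 = 29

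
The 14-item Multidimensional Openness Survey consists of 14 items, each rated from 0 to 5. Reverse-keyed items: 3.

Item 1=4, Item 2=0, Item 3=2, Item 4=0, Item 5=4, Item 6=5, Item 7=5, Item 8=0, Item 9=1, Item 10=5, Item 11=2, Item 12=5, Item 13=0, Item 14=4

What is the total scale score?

Reversing item 3 with 5 − raw:
Total = 4 + 0 + (5−2) + 0 + 4 + 5 + 5 + 0 + 1 + 5 + 2 + 5 + 0 + 4
      = 4 + 0 + 3 + 0 + 4 + 5 + 5 + 0 + 1 + 5 + 2 + 5 + 0 + 4 = 38

38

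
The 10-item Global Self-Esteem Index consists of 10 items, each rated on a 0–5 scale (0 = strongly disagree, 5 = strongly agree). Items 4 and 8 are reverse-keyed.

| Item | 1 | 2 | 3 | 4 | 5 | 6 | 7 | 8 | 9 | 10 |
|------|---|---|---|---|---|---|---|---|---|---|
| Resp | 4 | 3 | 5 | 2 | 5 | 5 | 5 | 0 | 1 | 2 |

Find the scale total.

38

Reverse-coded items (reverse-coded value = 5 − response):
  item 4: 5 − 2 = 3
  item 8: 5 − 0 = 5
After reverse-coding: 4, 3, 5, 3, 5, 5, 5, 5, 1, 2
Total = 4 + 3 + 5 + 3 + 5 + 5 + 5 + 5 + 1 + 2 = 38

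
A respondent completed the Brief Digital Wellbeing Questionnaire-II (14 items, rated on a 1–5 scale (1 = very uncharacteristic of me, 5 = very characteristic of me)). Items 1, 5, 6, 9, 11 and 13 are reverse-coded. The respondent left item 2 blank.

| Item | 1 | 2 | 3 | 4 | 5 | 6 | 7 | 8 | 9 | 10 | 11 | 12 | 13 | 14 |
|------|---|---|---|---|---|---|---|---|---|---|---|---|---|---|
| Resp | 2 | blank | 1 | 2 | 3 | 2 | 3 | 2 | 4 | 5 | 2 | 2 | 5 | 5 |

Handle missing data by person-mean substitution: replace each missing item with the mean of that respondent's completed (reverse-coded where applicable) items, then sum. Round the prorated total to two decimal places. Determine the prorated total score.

Reverse-coded (reverse-coded value = 6 − response):
  item 1: 6 − 2 = 4
  item 5: 6 − 3 = 3
  item 6: 6 − 2 = 4
  item 9: 6 − 4 = 2
  item 11: 6 − 2 = 4
  item 13: 6 − 5 = 1
Completed scored items (13 of 14): 4, 1, 2, 3, 4, 3, 2, 2, 5, 4, 2, 1, 5; sum = 38.
Person mean = 38 / 13 ≈ 2.9231
Prorated total = (38 / 13) × 14 = 40.92 (to 2 dp)

40.92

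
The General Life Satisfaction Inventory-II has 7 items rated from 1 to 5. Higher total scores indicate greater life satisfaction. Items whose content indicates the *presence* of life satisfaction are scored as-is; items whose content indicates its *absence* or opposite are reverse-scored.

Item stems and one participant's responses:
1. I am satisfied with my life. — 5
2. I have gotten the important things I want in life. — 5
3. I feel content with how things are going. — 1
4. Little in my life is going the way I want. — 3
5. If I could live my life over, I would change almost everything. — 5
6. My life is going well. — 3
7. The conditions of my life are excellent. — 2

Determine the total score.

Items 4, 5 describe the absence/opposite of life satisfaction → reverse-score.
on a 1–5 scale, reversed = 6 − raw.
  item 1: 5
  item 2: 5
  item 3: 1
  item 4: 6 − 3 = 3
  item 5: 6 − 5 = 1
  item 6: 3
  item 7: 2
Total = 5 + 5 + 1 + 3 + 1 + 3 + 2 = 20

20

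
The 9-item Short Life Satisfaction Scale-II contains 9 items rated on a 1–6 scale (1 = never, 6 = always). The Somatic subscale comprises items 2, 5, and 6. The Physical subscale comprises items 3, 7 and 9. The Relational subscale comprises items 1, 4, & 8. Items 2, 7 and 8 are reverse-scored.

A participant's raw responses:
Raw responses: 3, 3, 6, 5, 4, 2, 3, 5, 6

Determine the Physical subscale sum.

16

Physical items: 3, 7, 9.
Of these, item 7 is reverse-scored; reverse-coded value = 7 − response.
  item 3: 6
  item 7: 7 − 3 = 4
  item 9: 6
Sum = 6 + 4 + 6 = 16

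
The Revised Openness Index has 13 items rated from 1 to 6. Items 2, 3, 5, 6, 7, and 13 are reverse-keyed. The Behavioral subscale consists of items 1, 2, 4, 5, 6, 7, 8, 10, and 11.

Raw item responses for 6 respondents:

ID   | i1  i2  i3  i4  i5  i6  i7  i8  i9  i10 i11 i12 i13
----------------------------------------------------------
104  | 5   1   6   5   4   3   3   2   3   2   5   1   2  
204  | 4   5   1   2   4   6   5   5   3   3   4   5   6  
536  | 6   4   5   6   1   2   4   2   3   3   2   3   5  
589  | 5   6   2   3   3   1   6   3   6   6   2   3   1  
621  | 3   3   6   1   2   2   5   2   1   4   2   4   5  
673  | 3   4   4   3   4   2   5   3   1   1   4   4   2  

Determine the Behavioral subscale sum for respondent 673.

Respondent 673 raw: 3, 4, 4, 3, 4, 2, 5, 3, 1, 1, 4, 4, 2.
Behavioral items: 1, 2, 4, 5, 6, 7, 8, 10, 11.
Reverse-coded (reverse-coded value = 7 − response):
  item 1: 3
  item 2: 7 − 4 = 3
  item 4: 3
  item 5: 7 − 4 = 3
  item 6: 7 − 2 = 5
  item 7: 7 − 5 = 2
  item 8: 3
  item 10: 1
  item 11: 4
Sum = 3 + 3 + 3 + 3 + 5 + 2 + 3 + 1 + 4 = 27

27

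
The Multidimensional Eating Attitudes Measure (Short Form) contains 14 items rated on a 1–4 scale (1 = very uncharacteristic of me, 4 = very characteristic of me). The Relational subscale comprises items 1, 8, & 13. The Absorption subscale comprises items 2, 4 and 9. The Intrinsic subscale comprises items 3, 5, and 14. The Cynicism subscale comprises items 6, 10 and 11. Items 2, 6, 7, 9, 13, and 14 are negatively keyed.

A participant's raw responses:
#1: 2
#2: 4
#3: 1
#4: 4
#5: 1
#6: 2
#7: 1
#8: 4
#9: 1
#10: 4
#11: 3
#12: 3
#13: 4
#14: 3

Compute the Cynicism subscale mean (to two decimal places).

3.33

Cynicism items: 6, 10, 11.
Of these, item 6 is negatively keyed; on a 1–4 scale, reversed = 5 − raw.
  item 6: 5 − 2 = 3
  item 10: 4
  item 11: 3
Sum = 3 + 4 + 3 = 10
Mean = 10 / 3 = 3.33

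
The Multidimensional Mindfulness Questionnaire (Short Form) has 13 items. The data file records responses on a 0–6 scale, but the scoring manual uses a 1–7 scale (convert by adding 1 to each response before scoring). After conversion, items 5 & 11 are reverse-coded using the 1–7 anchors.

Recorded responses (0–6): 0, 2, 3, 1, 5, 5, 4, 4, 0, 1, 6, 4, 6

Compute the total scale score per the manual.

Convert to 1–7: 1, 3, 4, 2, 6, 6, 5, 5, 1, 2, 7, 5, 7
Reverse-coded (reverse-coded value = 8 − response):
  item 5: 8 − 6 = 2
  item 11: 8 − 7 = 1
Scored: 1, 3, 4, 2, 2, 6, 5, 5, 1, 2, 1, 5, 7
Total = 44

44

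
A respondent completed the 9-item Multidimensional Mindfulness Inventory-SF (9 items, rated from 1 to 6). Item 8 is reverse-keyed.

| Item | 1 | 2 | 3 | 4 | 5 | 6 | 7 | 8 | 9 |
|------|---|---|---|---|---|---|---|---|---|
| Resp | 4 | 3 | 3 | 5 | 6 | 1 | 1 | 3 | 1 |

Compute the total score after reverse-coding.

Apply reverse scoring (on a 1–6 scale, reversed = 7 − raw):
  item 8: 7 − 3 = 4
After reverse-coding: 4, 3, 3, 5, 6, 1, 1, 4, 1
Total = 4 + 3 + 3 + 5 + 6 + 1 + 1 + 4 + 1 = 28

28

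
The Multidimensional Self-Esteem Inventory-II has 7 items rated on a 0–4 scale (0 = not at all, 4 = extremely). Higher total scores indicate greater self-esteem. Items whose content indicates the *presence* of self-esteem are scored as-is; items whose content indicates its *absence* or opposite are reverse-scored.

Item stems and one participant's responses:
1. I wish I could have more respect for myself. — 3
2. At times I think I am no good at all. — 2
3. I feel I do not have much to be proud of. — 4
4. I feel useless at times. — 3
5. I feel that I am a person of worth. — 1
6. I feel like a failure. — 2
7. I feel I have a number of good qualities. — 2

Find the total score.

Items 1, 2, 3, 4, 6 describe the absence/opposite of self-esteem → reverse-score.
reversed = (0+4) − raw = 4 − raw.
  item 1: 4 − 3 = 1
  item 2: 4 − 2 = 2
  item 3: 4 − 4 = 0
  item 4: 4 − 3 = 1
  item 5: 1
  item 6: 4 − 2 = 2
  item 7: 2
Total = 1 + 2 + 0 + 1 + 1 + 2 + 2 = 9

9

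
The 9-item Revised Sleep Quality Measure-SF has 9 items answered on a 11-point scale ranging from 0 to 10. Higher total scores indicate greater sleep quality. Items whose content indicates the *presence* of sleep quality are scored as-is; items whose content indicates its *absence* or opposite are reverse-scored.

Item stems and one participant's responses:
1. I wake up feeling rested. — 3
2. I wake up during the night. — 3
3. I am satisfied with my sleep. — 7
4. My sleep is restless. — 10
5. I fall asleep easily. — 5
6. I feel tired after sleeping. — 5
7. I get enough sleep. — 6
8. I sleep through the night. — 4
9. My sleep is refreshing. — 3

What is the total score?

40

Items 2, 4, 6 describe the absence/opposite of sleep quality → reverse-score.
reversed = (0+10) − raw = 10 − raw.
  item 1: 3
  item 2: 10 − 3 = 7
  item 3: 7
  item 4: 10 − 10 = 0
  item 5: 5
  item 6: 10 − 5 = 5
  item 7: 6
  item 8: 4
  item 9: 3
Total = 3 + 7 + 7 + 0 + 5 + 5 + 6 + 4 + 3 = 40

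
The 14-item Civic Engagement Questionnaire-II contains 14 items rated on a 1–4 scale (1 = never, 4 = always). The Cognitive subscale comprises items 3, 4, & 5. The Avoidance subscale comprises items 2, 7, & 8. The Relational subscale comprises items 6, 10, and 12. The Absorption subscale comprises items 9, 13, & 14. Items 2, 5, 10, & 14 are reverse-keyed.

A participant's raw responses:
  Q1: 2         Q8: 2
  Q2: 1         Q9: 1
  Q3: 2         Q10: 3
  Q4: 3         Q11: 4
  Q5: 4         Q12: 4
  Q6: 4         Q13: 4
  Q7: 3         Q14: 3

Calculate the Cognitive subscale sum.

6

Cognitive items: 3, 4, 5.
Of these, item 5 is reverse-keyed; reversed = (1+4) − raw = 5 − raw.
  item 3: 2
  item 4: 3
  item 5: 5 − 4 = 1
Sum = 2 + 3 + 1 = 6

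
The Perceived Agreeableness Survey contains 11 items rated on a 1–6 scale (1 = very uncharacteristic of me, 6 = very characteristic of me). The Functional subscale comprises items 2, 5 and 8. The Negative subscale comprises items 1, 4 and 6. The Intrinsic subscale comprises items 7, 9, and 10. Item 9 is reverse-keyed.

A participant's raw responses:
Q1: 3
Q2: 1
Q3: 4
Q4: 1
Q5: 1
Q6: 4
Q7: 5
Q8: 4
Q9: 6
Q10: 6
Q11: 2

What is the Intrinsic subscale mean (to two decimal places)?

Intrinsic items: 7, 9, 10.
Of these, item 9 is reverse-keyed; reverse-coded value = 7 − response.
  item 7: 5
  item 9: 7 − 6 = 1
  item 10: 6
Sum = 5 + 1 + 6 = 12
Mean = 12 / 3 = 4.00

4.00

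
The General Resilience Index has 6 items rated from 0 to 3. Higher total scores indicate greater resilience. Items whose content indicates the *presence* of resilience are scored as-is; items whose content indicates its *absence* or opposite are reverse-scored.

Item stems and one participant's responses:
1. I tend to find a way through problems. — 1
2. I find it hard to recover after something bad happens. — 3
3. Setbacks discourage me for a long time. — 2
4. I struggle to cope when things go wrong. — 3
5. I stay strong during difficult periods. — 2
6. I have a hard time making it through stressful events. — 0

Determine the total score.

Items 2, 3, 4, 6 describe the absence/opposite of resilience → reverse-score.
reverse-coded value = 3 − response.
  item 1: 1
  item 2: 3 − 3 = 0
  item 3: 3 − 2 = 1
  item 4: 3 − 3 = 0
  item 5: 2
  item 6: 3 − 0 = 3
Total = 1 + 0 + 1 + 0 + 2 + 3 = 7

7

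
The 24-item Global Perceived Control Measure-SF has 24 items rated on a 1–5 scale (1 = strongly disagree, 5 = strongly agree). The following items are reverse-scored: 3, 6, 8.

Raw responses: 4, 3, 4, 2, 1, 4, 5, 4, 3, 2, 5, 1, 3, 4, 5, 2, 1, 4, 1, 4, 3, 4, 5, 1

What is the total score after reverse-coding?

69

Apply reverse scoring (on a 1–5 scale, reversed = 6 − raw):
  item 3: 6 − 4 = 2
  item 6: 6 − 4 = 2
  item 8: 6 − 4 = 2
After reverse-coding: 4, 3, 2, 2, 1, 2, 5, 2, 3, 2, 5, 1, 3, 4, 5, 2, 1, 4, 1, 4, 3, 4, 5, 1
Total = 4 + 3 + 2 + 2 + 1 + 2 + 5 + 2 + 3 + 2 + 5 + 1 + 3 + 4 + 5 + 2 + 1 + 4 + 1 + 4 + 3 + 4 + 5 + 1 = 69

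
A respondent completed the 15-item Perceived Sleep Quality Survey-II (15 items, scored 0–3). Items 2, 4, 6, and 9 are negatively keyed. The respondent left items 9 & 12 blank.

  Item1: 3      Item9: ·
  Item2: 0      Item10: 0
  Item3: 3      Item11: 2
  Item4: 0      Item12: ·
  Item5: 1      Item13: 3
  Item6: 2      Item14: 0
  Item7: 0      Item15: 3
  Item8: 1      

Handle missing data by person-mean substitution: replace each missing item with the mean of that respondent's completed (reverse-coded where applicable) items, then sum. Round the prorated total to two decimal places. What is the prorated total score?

Reverse-coded (reverse-coded value = 3 − response):
  item 2: 3 − 0 = 3
  item 4: 3 − 0 = 3
  item 6: 3 − 2 = 1
Completed scored items (13 of 15): 3, 3, 3, 3, 1, 1, 0, 1, 0, 2, 3, 0, 3; sum = 23.
Person mean = 23 / 13 ≈ 1.7692
Prorated total = (23 / 13) × 15 = 26.54 (to 2 dp)

26.54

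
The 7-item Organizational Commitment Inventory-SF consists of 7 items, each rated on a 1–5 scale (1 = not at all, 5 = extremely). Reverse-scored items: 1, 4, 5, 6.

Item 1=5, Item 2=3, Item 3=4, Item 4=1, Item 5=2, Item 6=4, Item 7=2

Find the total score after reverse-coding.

Reversing items 1, 4, 5 and 6 with 6 − raw:
Total = (6−5) + 3 + 4 + (6−1) + (6−2) + (6−4) + 2
      = 1 + 3 + 4 + 5 + 4 + 2 + 2 = 21

21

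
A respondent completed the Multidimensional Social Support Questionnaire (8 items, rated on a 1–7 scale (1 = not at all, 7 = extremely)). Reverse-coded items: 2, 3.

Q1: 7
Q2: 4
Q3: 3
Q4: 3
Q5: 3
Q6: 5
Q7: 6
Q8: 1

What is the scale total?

Reverse-coded items use 8 − raw:
  item 2: 8 − 4 = 4
  item 3: 8 − 3 = 5
Scored items: 7, 4, 5, 3, 3, 5, 6, 1
Total = 7 + 4 + 5 + 3 + 3 + 5 + 6 + 1 = 34

34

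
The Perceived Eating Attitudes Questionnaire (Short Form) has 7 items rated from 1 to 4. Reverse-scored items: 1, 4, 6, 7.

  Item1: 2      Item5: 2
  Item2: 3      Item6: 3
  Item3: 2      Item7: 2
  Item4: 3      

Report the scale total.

Reverse-coded items (reverse-coded value = 5 − response):
  item 1: 5 − 2 = 3
  item 4: 5 − 3 = 2
  item 6: 5 − 3 = 2
  item 7: 5 − 2 = 3
Scored items: 3, 3, 2, 2, 2, 2, 3
Total = 3 + 3 + 2 + 2 + 2 + 2 + 3 = 17

17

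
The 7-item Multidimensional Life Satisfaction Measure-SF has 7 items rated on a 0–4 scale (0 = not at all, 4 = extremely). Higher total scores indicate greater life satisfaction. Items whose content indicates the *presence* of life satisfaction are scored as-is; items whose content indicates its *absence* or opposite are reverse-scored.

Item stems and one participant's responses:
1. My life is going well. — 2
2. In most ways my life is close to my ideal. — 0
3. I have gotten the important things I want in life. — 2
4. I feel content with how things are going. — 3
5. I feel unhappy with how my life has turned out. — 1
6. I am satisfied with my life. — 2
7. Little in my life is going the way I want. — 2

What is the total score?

Items 5, 7 describe the absence/opposite of life satisfaction → reverse-score.
reversed = (0+4) − raw = 4 − raw.
  item 1: 2
  item 2: 0
  item 3: 2
  item 4: 3
  item 5: 4 − 1 = 3
  item 6: 2
  item 7: 4 − 2 = 2
Total = 2 + 0 + 2 + 3 + 3 + 2 + 2 = 14

14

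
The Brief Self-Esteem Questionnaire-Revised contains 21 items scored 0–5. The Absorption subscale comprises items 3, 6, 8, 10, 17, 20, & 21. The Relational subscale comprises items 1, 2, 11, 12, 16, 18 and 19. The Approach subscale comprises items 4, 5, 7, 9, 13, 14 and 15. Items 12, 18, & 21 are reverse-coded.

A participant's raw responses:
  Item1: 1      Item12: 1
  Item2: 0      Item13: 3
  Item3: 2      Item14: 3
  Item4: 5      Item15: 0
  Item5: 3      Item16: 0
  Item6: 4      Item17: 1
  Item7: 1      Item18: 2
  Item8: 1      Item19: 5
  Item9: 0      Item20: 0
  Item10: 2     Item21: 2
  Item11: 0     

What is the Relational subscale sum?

Relational items: 1, 2, 11, 12, 16, 18, 19.
Of these, items 12 and 18 are reverse-coded; reversed = (0+5) − raw = 5 − raw.
  item 1: 1
  item 2: 0
  item 11: 0
  item 12: 5 − 1 = 4
  item 16: 0
  item 18: 5 − 2 = 3
  item 19: 5
Sum = 1 + 0 + 0 + 4 + 0 + 3 + 5 = 13

13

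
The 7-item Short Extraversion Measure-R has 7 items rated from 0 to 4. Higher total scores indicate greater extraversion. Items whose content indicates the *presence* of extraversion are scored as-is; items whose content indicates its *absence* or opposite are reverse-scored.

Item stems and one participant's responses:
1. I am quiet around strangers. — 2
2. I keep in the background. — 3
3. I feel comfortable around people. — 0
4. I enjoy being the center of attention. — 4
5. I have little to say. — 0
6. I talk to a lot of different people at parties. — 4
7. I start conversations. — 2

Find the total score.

Items 1, 2, 5 describe the absence/opposite of extraversion → reverse-score.
reversed = (0+4) − raw = 4 − raw.
  item 1: 4 − 2 = 2
  item 2: 4 − 3 = 1
  item 3: 0
  item 4: 4
  item 5: 4 − 0 = 4
  item 6: 4
  item 7: 2
Total = 2 + 1 + 0 + 4 + 4 + 4 + 2 = 17

17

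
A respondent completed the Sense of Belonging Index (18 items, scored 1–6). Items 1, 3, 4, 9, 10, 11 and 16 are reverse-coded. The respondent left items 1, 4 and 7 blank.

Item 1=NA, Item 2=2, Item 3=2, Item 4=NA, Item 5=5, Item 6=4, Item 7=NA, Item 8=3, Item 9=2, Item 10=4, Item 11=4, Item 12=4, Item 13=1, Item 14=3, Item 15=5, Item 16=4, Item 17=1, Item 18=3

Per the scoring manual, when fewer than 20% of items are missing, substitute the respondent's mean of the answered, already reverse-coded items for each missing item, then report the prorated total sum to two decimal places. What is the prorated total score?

60.00

Reverse-coded (on a 1–6 scale, reversed = 7 − raw):
  item 3: 7 − 2 = 5
  item 9: 7 − 2 = 5
  item 10: 7 − 4 = 3
  item 11: 7 − 4 = 3
  item 16: 7 − 4 = 3
Completed scored items (15 of 18): 2, 5, 5, 4, 3, 5, 3, 3, 4, 1, 3, 5, 3, 1, 3; sum = 50.
Person mean = 50 / 15 ≈ 3.3333
Prorated total = (50 / 15) × 18 = 60.00 (to 2 dp)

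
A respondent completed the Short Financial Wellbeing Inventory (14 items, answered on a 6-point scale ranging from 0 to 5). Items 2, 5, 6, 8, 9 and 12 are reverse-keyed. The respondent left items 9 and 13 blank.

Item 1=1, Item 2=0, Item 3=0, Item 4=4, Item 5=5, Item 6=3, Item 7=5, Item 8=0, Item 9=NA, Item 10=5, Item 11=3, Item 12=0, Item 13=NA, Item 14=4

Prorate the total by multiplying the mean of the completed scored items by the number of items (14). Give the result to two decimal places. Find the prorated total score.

45.50

Reverse-coded (reverse-coded value = 5 − response):
  item 2: 5 − 0 = 5
  item 5: 5 − 5 = 0
  item 6: 5 − 3 = 2
  item 8: 5 − 0 = 5
  item 12: 5 − 0 = 5
Completed scored items (12 of 14): 1, 5, 0, 4, 0, 2, 5, 5, 5, 3, 5, 4; sum = 39.
Person mean = 39 / 12 ≈ 3.2500
Prorated total = (39 / 12) × 14 = 45.50 (to 2 dp)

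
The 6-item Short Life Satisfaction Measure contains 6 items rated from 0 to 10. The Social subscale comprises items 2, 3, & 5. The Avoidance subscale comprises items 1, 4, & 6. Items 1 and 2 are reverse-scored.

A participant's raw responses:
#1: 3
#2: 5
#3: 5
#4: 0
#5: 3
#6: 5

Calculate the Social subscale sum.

Social items: 2, 3, 5.
Of these, item 2 is reverse-scored; reverse-coded value = 10 − response.
  item 2: 10 − 5 = 5
  item 3: 5
  item 5: 3
Sum = 5 + 5 + 3 = 13

13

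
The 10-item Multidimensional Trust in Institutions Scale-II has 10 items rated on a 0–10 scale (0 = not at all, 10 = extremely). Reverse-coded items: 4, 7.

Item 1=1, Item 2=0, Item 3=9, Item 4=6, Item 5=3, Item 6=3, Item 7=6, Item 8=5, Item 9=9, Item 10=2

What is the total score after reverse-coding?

Raw sum = 44. Reverse-coded items: 4, 7; their raw sum = 12.
Each reversal replaces raw with 10 − raw, changing the total by 10 − 2·raw per item.
Total = 44 + 2·10 − 2·12 = 44 + 20 − 24 = 40

40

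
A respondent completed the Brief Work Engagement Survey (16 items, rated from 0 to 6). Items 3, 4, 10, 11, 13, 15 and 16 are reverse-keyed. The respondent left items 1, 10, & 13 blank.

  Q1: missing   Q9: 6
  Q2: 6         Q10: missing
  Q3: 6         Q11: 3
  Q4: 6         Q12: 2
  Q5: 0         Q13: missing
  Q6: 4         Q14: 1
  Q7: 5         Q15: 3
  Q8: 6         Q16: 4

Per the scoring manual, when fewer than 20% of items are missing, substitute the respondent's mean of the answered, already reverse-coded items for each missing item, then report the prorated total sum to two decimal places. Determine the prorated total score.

Reverse-coded (reverse-coded value = 6 − response):
  item 3: 6 − 6 = 0
  item 4: 6 − 6 = 0
  item 11: 6 − 3 = 3
  item 15: 6 − 3 = 3
  item 16: 6 − 4 = 2
Completed scored items (13 of 16): 6, 0, 0, 0, 4, 5, 6, 6, 3, 2, 1, 3, 2; sum = 38.
Person mean = 38 / 13 ≈ 2.9231
Prorated total = (38 / 13) × 16 = 46.77 (to 2 dp)

46.77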